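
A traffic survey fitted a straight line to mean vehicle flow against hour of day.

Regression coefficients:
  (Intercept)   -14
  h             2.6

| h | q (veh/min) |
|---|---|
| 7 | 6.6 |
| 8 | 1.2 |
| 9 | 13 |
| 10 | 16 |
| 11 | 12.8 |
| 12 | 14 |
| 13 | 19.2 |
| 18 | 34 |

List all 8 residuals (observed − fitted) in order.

h=7: ŷ = -14 + 2.6·7 = 4.2; r = 6.6 − 4.2 = 2.4
h=8: ŷ = -14 + 2.6·8 = 6.8; r = 1.2 − 6.8 = -5.6
h=9: ŷ = -14 + 2.6·9 = 9.4; r = 13 − 9.4 = 3.6
h=10: ŷ = -14 + 2.6·10 = 12; r = 16 − 12 = 4
h=11: ŷ = -14 + 2.6·11 = 14.6; r = 12.8 − 14.6 = -1.8
h=12: ŷ = -14 + 2.6·12 = 17.2; r = 14 − 17.2 = -3.2
h=13: ŷ = -14 + 2.6·13 = 19.8; r = 19.2 − 19.8 = -0.6
h=18: ŷ = -14 + 2.6·18 = 32.8; r = 34 − 32.8 = 1.2

2.4, -5.6, 3.6, 4, -1.8, -3.2, -0.6, 1.2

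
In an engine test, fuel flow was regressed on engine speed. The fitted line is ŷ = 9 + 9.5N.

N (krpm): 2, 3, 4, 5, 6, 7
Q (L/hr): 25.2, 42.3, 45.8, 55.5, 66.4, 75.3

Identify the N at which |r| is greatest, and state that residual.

N=2: ŷ = 9 + 9.5·2 = 28; r = 25.2 − 28 = -2.8
N=3: ŷ = 9 + 9.5·3 = 37.5; r = 42.3 − 37.5 = 4.8
N=4: ŷ = 9 + 9.5·4 = 47; r = 45.8 − 47 = -1.2
N=5: ŷ = 9 + 9.5·5 = 56.5; r = 55.5 − 56.5 = -1
N=6: ŷ = 9 + 9.5·6 = 66; r = 66.4 − 66 = 0.4
N=7: ŷ = 9 + 9.5·7 = 75.5; r = 75.3 − 75.5 = -0.2
Largest |r| is 4.8 at N = 3, residual 4.8.

N = 3, r = 4.8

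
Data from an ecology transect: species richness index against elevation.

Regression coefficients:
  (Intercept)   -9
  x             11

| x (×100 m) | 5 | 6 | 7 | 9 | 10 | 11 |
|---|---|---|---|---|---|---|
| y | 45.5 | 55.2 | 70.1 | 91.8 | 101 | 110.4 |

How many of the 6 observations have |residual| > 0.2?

5

x=5: ŷ = -9 + 11·5 = 46; r = 45.5 − 46 = -0.5
x=6: ŷ = -9 + 11·6 = 57; r = 55.2 − 57 = -1.8
x=7: ŷ = -9 + 11·7 = 68; r = 70.1 − 68 = 2.1
x=9: ŷ = -9 + 11·9 = 90; r = 91.8 − 90 = 1.8
x=10: ŷ = -9 + 11·10 = 101; r = 101 − 101 = 0
x=11: ŷ = -9 + 11·11 = 112; r = 110.4 − 112 = -1.6
|r| > 0.2: x=5 (|r|=0.5), x=6 (|r|=1.8), x=7 (|r|=2.1), x=9 (|r|=1.8), x=11 (|r|=1.6) → 5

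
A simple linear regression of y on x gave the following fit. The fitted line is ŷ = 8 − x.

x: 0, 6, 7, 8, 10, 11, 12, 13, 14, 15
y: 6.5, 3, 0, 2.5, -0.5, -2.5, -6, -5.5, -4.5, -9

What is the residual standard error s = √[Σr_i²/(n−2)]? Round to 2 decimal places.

s = 1.71

x=0: ŷ = 8 − 0 = 8; r = 6.5 − 8 = -1.5
x=6: ŷ = 8 − 6 = 2; r = 3 − 2 = 1
x=7: ŷ = 8 − 7 = 1; r = 0 − 1 = -1
x=8: ŷ = 8 − 8 = 0; r = 2.5 − 0 = 2.5
x=10: ŷ = 8 − 10 = -2; r = -0.5 − (-2) = 1.5
x=11: ŷ = 8 − 11 = -3; r = -2.5 − (-3) = 0.5
x=12: ŷ = 8 − 12 = -4; r = -6 − (-4) = -2
x=13: ŷ = 8 − 13 = -5; r = -5.5 − (-5) = -0.5
x=14: ŷ = 8 − 14 = -6; r = -4.5 − (-6) = 1.5
x=15: ŷ = 8 − 15 = -7; r = -9 − (-7) = -2
SSE = 2.25 + 1 + 1 + 6.25 + 2.25 + 0.25 + 4 + 0.25 + 2.25 + 4 = 23.5
s = √(23.5/8) = √2.9375 ≈ 1.71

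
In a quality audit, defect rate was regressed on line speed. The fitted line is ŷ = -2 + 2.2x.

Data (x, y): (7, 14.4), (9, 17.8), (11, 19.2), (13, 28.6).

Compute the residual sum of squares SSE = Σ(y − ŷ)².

x=7: ŷ = -2 + 2.2·7 = 13.4; e = 14.4 − 13.4 = 1
x=9: ŷ = -2 + 2.2·9 = 17.8; e = 17.8 − 17.8 = 0
x=11: ŷ = -2 + 2.2·11 = 22.2; e = 19.2 − 22.2 = -3
x=13: ŷ = -2 + 2.2·13 = 26.6; e = 28.6 − 26.6 = 2
SSE = 1 + 0 + 9 + 4 = 14

SSE = 14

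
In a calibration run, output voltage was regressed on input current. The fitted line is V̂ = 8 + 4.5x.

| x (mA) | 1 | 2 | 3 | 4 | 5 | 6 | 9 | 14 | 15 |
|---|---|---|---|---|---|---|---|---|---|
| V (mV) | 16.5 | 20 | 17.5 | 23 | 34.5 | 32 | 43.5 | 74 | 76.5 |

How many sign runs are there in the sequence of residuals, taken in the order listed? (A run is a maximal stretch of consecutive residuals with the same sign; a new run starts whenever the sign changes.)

5 runs

x=1: V̂ = 8 + 4.5·1 = 12.5; r = 16.5 − 12.5 = 4
x=2: V̂ = 8 + 4.5·2 = 17; r = 20 − 17 = 3
x=3: V̂ = 8 + 4.5·3 = 21.5; r = 17.5 − 21.5 = -4
x=4: V̂ = 8 + 4.5·4 = 26; r = 23 − 26 = -3
x=5: V̂ = 8 + 4.5·5 = 30.5; r = 34.5 − 30.5 = 4
x=6: V̂ = 8 + 4.5·6 = 35; r = 32 − 35 = -3
x=9: V̂ = 8 + 4.5·9 = 48.5; r = 43.5 − 48.5 = -5
x=14: V̂ = 8 + 4.5·14 = 71; r = 74 − 71 = 3
x=15: V̂ = 8 + 4.5·15 = 75.5; r = 76.5 − 75.5 = 1
Signs: + + − − + − − + +
Runs: +×2, −×2, +×1, −×2, +×2 → 5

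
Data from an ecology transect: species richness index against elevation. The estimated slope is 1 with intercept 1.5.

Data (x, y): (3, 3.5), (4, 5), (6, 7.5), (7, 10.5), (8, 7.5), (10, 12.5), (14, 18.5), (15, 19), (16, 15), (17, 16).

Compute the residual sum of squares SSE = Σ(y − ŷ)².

x=3: ŷ = 1.5 + 3 = 4.5; r = 3.5 − 4.5 = -1
x=4: ŷ = 1.5 + 4 = 5.5; r = 5 − 5.5 = -0.5
x=6: ŷ = 1.5 + 6 = 7.5; r = 7.5 − 7.5 = 0
x=7: ŷ = 1.5 + 7 = 8.5; r = 10.5 − 8.5 = 2
x=8: ŷ = 1.5 + 8 = 9.5; r = 7.5 − 9.5 = -2
x=10: ŷ = 1.5 + 10 = 11.5; r = 12.5 − 11.5 = 1
x=14: ŷ = 1.5 + 14 = 15.5; r = 18.5 − 15.5 = 3
x=15: ŷ = 1.5 + 15 = 16.5; r = 19 − 16.5 = 2.5
x=16: ŷ = 1.5 + 16 = 17.5; r = 15 − 17.5 = -2.5
x=17: ŷ = 1.5 + 17 = 18.5; r = 16 − 18.5 = -2.5
SSE = 1 + 0.25 + 0 + 4 + 4 + 1 + 9 + 6.25 + 6.25 + 6.25 = 38

SSE = 38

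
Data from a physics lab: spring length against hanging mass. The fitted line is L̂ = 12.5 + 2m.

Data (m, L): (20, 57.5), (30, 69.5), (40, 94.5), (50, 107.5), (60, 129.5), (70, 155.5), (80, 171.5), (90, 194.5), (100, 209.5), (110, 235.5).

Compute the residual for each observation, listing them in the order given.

5, -3, 2, -5, -3, 3, -1, 2, -3, 3

m=20: L̂ = 12.5 + 2·20 = 52.5; r = 57.5 − 52.5 = 5
m=30: L̂ = 12.5 + 2·30 = 72.5; r = 69.5 − 72.5 = -3
m=40: L̂ = 12.5 + 2·40 = 92.5; r = 94.5 − 92.5 = 2
m=50: L̂ = 12.5 + 2·50 = 112.5; r = 107.5 − 112.5 = -5
m=60: L̂ = 12.5 + 2·60 = 132.5; r = 129.5 − 132.5 = -3
m=70: L̂ = 12.5 + 2·70 = 152.5; r = 155.5 − 152.5 = 3
m=80: L̂ = 12.5 + 2·80 = 172.5; r = 171.5 − 172.5 = -1
m=90: L̂ = 12.5 + 2·90 = 192.5; r = 194.5 − 192.5 = 2
m=100: L̂ = 12.5 + 2·100 = 212.5; r = 209.5 − 212.5 = -3
m=110: L̂ = 12.5 + 2·110 = 232.5; r = 235.5 − 232.5 = 3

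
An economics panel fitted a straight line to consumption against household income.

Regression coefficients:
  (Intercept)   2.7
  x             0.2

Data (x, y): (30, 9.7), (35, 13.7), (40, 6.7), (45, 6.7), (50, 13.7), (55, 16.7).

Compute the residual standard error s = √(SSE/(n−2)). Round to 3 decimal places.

s = 4.123

x=30: ŷ = 2.7 + 0.2·30 = 8.7; r = 9.7 − 8.7 = 1
x=35: ŷ = 2.7 + 0.2·35 = 9.7; r = 13.7 − 9.7 = 4
x=40: ŷ = 2.7 + 0.2·40 = 10.7; r = 6.7 − 10.7 = -4
x=45: ŷ = 2.7 + 0.2·45 = 11.7; r = 6.7 − 11.7 = -5
x=50: ŷ = 2.7 + 0.2·50 = 12.7; r = 13.7 − 12.7 = 1
x=55: ŷ = 2.7 + 0.2·55 = 13.7; r = 16.7 − 13.7 = 3
SSE = 1 + 16 + 16 + 25 + 1 + 9 = 68
s = √(68/4) = √17 ≈ 4.123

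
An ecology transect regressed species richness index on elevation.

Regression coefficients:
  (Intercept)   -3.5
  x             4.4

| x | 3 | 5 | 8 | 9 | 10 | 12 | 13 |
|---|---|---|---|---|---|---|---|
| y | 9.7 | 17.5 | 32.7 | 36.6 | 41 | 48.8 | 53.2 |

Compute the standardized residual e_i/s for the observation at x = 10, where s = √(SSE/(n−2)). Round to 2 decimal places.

x=3: ŷ = -3.5 + 4.4·3 = 9.7; e = 9.7 − 9.7 = 0
x=5: ŷ = -3.5 + 4.4·5 = 18.5; e = 17.5 − 18.5 = -1
x=8: ŷ = -3.5 + 4.4·8 = 31.7; e = 32.7 − 31.7 = 1
x=9: ŷ = -3.5 + 4.4·9 = 36.1; e = 36.6 − 36.1 = 0.5
x=10: ŷ = -3.5 + 4.4·10 = 40.5; e = 41 − 40.5 = 0.5
x=12: ŷ = -3.5 + 4.4·12 = 49.3; e = 48.8 − 49.3 = -0.5
x=13: ŷ = -3.5 + 4.4·13 = 53.7; e = 53.2 − 53.7 = -0.5
SSE = 0 + 1 + 1 + 0.25 + 0.25 + 0.25 + 0.25 = 3
s = √(3/5) = 0.774597
e/s = 0.5 / 0.774597 = 0.65

0.65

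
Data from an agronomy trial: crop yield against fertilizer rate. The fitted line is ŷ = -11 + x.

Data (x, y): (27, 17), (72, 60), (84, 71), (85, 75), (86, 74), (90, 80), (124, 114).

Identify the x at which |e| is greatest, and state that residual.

x = 84, e = -2

x=27: ŷ = -11 + 27 = 16; e = 17 − 16 = 1
x=72: ŷ = -11 + 72 = 61; e = 60 − 61 = -1
x=84: ŷ = -11 + 84 = 73; e = 71 − 73 = -2
x=85: ŷ = -11 + 85 = 74; e = 75 − 74 = 1
x=86: ŷ = -11 + 86 = 75; e = 74 − 75 = -1
x=90: ŷ = -11 + 90 = 79; e = 80 − 79 = 1
x=124: ŷ = -11 + 124 = 113; e = 114 − 113 = 1
Largest |e| is 2 at x = 84, residual -2.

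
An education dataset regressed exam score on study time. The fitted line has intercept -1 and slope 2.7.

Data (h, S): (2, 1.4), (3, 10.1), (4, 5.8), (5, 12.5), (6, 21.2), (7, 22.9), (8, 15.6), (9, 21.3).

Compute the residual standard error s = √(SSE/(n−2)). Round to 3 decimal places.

h=2: Ŝ = -1 + 2.7·2 = 4.4; e = 1.4 − 4.4 = -3
h=3: Ŝ = -1 + 2.7·3 = 7.1; e = 10.1 − 7.1 = 3
h=4: Ŝ = -1 + 2.7·4 = 9.8; e = 5.8 − 9.8 = -4
h=5: Ŝ = -1 + 2.7·5 = 12.5; e = 12.5 − 12.5 = 0
h=6: Ŝ = -1 + 2.7·6 = 15.2; e = 21.2 − 15.2 = 6
h=7: Ŝ = -1 + 2.7·7 = 17.9; e = 22.9 − 17.9 = 5
h=8: Ŝ = -1 + 2.7·8 = 20.6; e = 15.6 − 20.6 = -5
h=9: Ŝ = -1 + 2.7·9 = 23.3; e = 21.3 − 23.3 = -2
SSE = 9 + 9 + 16 + 0 + 36 + 25 + 25 + 4 = 124
s = √(124/6) = √20.6667 ≈ 4.546

s = 4.546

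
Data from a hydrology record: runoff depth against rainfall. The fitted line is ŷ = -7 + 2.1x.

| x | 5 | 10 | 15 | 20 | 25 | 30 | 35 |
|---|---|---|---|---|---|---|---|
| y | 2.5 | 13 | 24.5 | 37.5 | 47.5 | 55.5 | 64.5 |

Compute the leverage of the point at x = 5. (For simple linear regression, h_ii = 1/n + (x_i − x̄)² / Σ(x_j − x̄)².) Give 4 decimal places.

h = 0.4643

x̄ = (5 + 10 + 15 + 20 + 25 + 30 + 35)/7 = 20
Σ(x − x̄)² = 225 + 100 + 25 + 0 + 25 + 100 + 225 = 700
h = 1/7 + (-15)²/700 = 0.142857 + 0.321429 = 0.4643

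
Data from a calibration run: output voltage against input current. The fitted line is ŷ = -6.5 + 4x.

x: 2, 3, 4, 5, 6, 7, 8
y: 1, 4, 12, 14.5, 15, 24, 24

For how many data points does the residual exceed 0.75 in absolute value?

x=2: ŷ = -6.5 + 4·2 = 1.5; e = 1 − 1.5 = -0.5
x=3: ŷ = -6.5 + 4·3 = 5.5; e = 4 − 5.5 = -1.5
x=4: ŷ = -6.5 + 4·4 = 9.5; e = 12 − 9.5 = 2.5
x=5: ŷ = -6.5 + 4·5 = 13.5; e = 14.5 − 13.5 = 1
x=6: ŷ = -6.5 + 4·6 = 17.5; e = 15 − 17.5 = -2.5
x=7: ŷ = -6.5 + 4·7 = 21.5; e = 24 − 21.5 = 2.5
x=8: ŷ = -6.5 + 4·8 = 25.5; e = 24 − 25.5 = -1.5
|e| > 0.75: x=3 (|e|=1.5), x=4 (|e|=2.5), x=5 (|e|=1), x=6 (|e|=2.5), x=7 (|e|=2.5), x=8 (|e|=1.5) → 6

6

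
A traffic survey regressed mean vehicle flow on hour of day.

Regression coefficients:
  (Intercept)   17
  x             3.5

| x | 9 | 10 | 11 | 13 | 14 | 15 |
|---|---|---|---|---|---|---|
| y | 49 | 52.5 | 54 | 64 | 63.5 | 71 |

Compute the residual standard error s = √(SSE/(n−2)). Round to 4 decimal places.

s = 1.8371

x=9: ŷ = 17 + 3.5·9 = 48.5; e = 49 − 48.5 = 0.5
x=10: ŷ = 17 + 3.5·10 = 52; e = 52.5 − 52 = 0.5
x=11: ŷ = 17 + 3.5·11 = 55.5; e = 54 − 55.5 = -1.5
x=13: ŷ = 17 + 3.5·13 = 62.5; e = 64 − 62.5 = 1.5
x=14: ŷ = 17 + 3.5·14 = 66; e = 63.5 − 66 = -2.5
x=15: ŷ = 17 + 3.5·15 = 69.5; e = 71 − 69.5 = 1.5
SSE = 0.25 + 0.25 + 2.25 + 2.25 + 6.25 + 2.25 = 13.5
s = √(13.5/4) = √3.375 ≈ 1.8371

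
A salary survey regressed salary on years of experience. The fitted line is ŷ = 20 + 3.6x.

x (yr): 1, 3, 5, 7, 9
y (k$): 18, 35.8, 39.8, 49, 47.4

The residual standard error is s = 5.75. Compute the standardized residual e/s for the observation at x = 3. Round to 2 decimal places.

0.87

ŷ = 20 + 3.6·3 = 30.8
e = 35.8 − 30.8 = 5
e/s = 5 / 5.75 = 0.87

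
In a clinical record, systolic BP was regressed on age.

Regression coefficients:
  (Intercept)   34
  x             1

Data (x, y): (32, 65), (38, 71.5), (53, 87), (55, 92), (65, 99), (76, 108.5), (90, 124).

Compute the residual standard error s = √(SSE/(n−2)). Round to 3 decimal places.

s = 1.581

x=32: ŷ = 34 + 32 = 66; e = 65 − 66 = -1
x=38: ŷ = 34 + 38 = 72; e = 71.5 − 72 = -0.5
x=53: ŷ = 34 + 53 = 87; e = 87 − 87 = 0
x=55: ŷ = 34 + 55 = 89; e = 92 − 89 = 3
x=65: ŷ = 34 + 65 = 99; e = 99 − 99 = 0
x=76: ŷ = 34 + 76 = 110; e = 108.5 − 110 = -1.5
x=90: ŷ = 34 + 90 = 124; e = 124 − 124 = 0
SSE = 1 + 0.25 + 0 + 9 + 0 + 2.25 + 0 = 12.5
s = √(12.5/5) = √2.5 ≈ 1.581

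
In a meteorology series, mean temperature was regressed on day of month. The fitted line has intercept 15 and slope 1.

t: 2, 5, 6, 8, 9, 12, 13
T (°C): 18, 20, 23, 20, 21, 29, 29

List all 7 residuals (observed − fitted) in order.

t=2: T̂ = 15 + 2 = 17; r = 18 − 17 = 1
t=5: T̂ = 15 + 5 = 20; r = 20 − 20 = 0
t=6: T̂ = 15 + 6 = 21; r = 23 − 21 = 2
t=8: T̂ = 15 + 8 = 23; r = 20 − 23 = -3
t=9: T̂ = 15 + 9 = 24; r = 21 − 24 = -3
t=12: T̂ = 15 + 12 = 27; r = 29 − 27 = 2
t=13: T̂ = 15 + 13 = 28; r = 29 − 28 = 1

1, 0, 2, -3, -3, 2, 1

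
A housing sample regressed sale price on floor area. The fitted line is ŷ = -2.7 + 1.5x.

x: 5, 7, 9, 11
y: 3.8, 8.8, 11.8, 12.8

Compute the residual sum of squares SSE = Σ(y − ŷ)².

x=5: ŷ = -2.7 + 1.5·5 = 4.8; e = 3.8 − 4.8 = -1
x=7: ŷ = -2.7 + 1.5·7 = 7.8; e = 8.8 − 7.8 = 1
x=9: ŷ = -2.7 + 1.5·9 = 10.8; e = 11.8 − 10.8 = 1
x=11: ŷ = -2.7 + 1.5·11 = 13.8; e = 12.8 − 13.8 = -1
SSE = 1 + 1 + 1 + 1 = 4

SSE = 4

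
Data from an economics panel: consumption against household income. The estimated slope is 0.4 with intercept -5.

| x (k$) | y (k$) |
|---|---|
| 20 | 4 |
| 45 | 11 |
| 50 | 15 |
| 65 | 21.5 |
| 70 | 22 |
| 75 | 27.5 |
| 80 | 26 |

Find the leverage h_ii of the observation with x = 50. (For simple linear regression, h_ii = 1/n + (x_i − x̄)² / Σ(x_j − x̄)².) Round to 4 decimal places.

x̄ = (20 + 45 + 50 + 65 + 70 + 75 + 80)/7 = 57.8571
Σ(x − x̄)² = 1433.16 + 165.306 + 61.7347 + 51.0204 + 147.449 + 293.878 + 490.306 = 2642.86
h = 1/7 + (-7.85714)²/2642.86 = 0.142857 + 0.0233591 = 0.1662

h = 0.1662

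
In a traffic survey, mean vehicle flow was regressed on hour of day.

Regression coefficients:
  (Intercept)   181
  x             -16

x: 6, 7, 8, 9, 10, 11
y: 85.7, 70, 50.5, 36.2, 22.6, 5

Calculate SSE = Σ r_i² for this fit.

x=6: ŷ = 181 − 16·6 = 85; r = 85.7 − 85 = 0.7
x=7: ŷ = 181 − 16·7 = 69; r = 70 − 69 = 1
x=8: ŷ = 181 − 16·8 = 53; r = 50.5 − 53 = -2.5
x=9: ŷ = 181 − 16·9 = 37; r = 36.2 − 37 = -0.8
x=10: ŷ = 181 − 16·10 = 21; r = 22.6 − 21 = 1.6
x=11: ŷ = 181 − 16·11 = 5; r = 5 − 5 = 0
SSE = 0.49 + 1 + 6.25 + 0.64 + 2.56 + 0 = 10.94

SSE = 10.94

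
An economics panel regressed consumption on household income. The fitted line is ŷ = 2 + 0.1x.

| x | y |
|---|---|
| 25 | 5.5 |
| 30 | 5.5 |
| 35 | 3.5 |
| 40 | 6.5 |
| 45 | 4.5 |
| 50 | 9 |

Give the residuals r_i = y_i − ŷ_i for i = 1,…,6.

x=25: ŷ = 2 + 0.1·25 = 4.5; r = 5.5 − 4.5 = 1
x=30: ŷ = 2 + 0.1·30 = 5; r = 5.5 − 5 = 0.5
x=35: ŷ = 2 + 0.1·35 = 5.5; r = 3.5 − 5.5 = -2
x=40: ŷ = 2 + 0.1·40 = 6; r = 6.5 − 6 = 0.5
x=45: ŷ = 2 + 0.1·45 = 6.5; r = 4.5 − 6.5 = -2
x=50: ŷ = 2 + 0.1·50 = 7; r = 9 − 7 = 2

1, 0.5, -2, 0.5, -2, 2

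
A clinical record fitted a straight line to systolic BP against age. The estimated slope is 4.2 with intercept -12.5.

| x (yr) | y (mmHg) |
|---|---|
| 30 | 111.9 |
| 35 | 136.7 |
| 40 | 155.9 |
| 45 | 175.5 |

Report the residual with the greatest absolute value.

e = 2.2

x=30: ŷ = -12.5 + 4.2·30 = 113.5; e = 111.9 − 113.5 = -1.6
x=35: ŷ = -12.5 + 4.2·35 = 134.5; e = 136.7 − 134.5 = 2.2
x=40: ŷ = -12.5 + 4.2·40 = 155.5; e = 155.9 − 155.5 = 0.4
x=45: ŷ = -12.5 + 4.2·45 = 176.5; e = 175.5 − 176.5 = -1
Largest |e| is 2.2 at x = 35, residual 2.2.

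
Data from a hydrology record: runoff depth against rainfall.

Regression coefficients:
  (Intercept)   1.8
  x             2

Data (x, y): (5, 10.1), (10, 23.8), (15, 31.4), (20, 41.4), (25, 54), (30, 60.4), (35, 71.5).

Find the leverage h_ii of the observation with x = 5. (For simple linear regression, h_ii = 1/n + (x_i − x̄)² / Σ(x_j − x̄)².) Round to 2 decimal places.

h = 0.46

x̄ = (5 + 10 + 15 + 20 + 25 + 30 + 35)/7 = 20
Σ(x − x̄)² = 225 + 100 + 25 + 0 + 25 + 100 + 225 = 700
h = 1/7 + (-15)²/700 = 0.142857 + 0.321429 = 0.46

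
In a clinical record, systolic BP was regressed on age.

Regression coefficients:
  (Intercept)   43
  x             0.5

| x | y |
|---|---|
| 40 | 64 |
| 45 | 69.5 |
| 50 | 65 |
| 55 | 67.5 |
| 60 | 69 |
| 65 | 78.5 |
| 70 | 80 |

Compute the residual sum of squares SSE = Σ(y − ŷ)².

x=40: ŷ = 43 + 0.5·40 = 63; e = 64 − 63 = 1
x=45: ŷ = 43 + 0.5·45 = 65.5; e = 69.5 − 65.5 = 4
x=50: ŷ = 43 + 0.5·50 = 68; e = 65 − 68 = -3
x=55: ŷ = 43 + 0.5·55 = 70.5; e = 67.5 − 70.5 = -3
x=60: ŷ = 43 + 0.5·60 = 73; e = 69 − 73 = -4
x=65: ŷ = 43 + 0.5·65 = 75.5; e = 78.5 − 75.5 = 3
x=70: ŷ = 43 + 0.5·70 = 78; e = 80 − 78 = 2
SSE = 1 + 16 + 9 + 9 + 16 + 9 + 4 = 64

SSE = 64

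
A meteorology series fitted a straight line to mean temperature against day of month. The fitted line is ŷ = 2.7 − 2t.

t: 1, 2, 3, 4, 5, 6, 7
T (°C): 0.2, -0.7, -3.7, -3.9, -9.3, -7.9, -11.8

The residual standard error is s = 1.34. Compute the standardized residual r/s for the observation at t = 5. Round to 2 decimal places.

-1.49

ŷ = 2.7 − 2·5 = -7.3
r = -9.3 − (-7.3) = -2
r/s = -2 / 1.34 = -1.49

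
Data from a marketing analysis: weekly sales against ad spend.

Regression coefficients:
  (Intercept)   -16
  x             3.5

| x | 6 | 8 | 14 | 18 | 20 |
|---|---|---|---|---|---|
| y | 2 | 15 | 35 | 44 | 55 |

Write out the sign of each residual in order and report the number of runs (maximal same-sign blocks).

4 runs

x=6: ŷ = -16 + 3.5·6 = 5; r = 2 − 5 = -3
x=8: ŷ = -16 + 3.5·8 = 12; r = 15 − 12 = 3
x=14: ŷ = -16 + 3.5·14 = 33; r = 35 − 33 = 2
x=18: ŷ = -16 + 3.5·18 = 47; r = 44 − 47 = -3
x=20: ŷ = -16 + 3.5·20 = 54; r = 55 − 54 = 1
Signs: − + + − +
Runs: −×1, +×2, −×1, +×1 → 4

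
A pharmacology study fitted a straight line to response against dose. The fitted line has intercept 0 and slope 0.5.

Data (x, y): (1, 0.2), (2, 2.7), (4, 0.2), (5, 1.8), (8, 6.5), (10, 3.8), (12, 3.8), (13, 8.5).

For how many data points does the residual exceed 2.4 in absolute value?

1

x=1: ŷ = 0.5·1 = 0.5; e = 0.2 − 0.5 = -0.3
x=2: ŷ = 0.5·2 = 1; e = 2.7 − 1 = 1.7
x=4: ŷ = 0.5·4 = 2; e = 0.2 − 2 = -1.8
x=5: ŷ = 0.5·5 = 2.5; e = 1.8 − 2.5 = -0.7
x=8: ŷ = 0.5·8 = 4; e = 6.5 − 4 = 2.5
x=10: ŷ = 0.5·10 = 5; e = 3.8 − 5 = -1.2
x=12: ŷ = 0.5·12 = 6; e = 3.8 − 6 = -2.2
x=13: ŷ = 0.5·13 = 6.5; e = 8.5 − 6.5 = 2
|e| > 2.4: x=8 (|e|=2.5) → 1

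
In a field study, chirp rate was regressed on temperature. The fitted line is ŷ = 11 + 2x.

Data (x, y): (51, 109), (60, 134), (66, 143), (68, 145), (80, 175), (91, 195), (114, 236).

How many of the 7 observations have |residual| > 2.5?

4

x=51: ŷ = 11 + 2·51 = 113; r = 109 − 113 = -4
x=60: ŷ = 11 + 2·60 = 131; r = 134 − 131 = 3
x=66: ŷ = 11 + 2·66 = 143; r = 143 − 143 = 0
x=68: ŷ = 11 + 2·68 = 147; r = 145 − 147 = -2
x=80: ŷ = 11 + 2·80 = 171; r = 175 − 171 = 4
x=91: ŷ = 11 + 2·91 = 193; r = 195 − 193 = 2
x=114: ŷ = 11 + 2·114 = 239; r = 236 − 239 = -3
|r| > 2.5: x=51 (|r|=4), x=60 (|r|=3), x=80 (|r|=4), x=114 (|r|=3) → 4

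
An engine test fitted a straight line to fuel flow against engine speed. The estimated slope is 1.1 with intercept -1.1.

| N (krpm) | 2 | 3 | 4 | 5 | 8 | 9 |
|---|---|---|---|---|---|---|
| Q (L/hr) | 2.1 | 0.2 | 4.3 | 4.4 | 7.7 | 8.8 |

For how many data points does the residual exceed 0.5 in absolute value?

3

N=2: Q̂ = -1.1 + 1.1·2 = 1.1; r = 2.1 − 1.1 = 1
N=3: Q̂ = -1.1 + 1.1·3 = 2.2; r = 0.2 − 2.2 = -2
N=4: Q̂ = -1.1 + 1.1·4 = 3.3; r = 4.3 − 3.3 = 1
N=5: Q̂ = -1.1 + 1.1·5 = 4.4; r = 4.4 − 4.4 = 0
N=8: Q̂ = -1.1 + 1.1·8 = 7.7; r = 7.7 − 7.7 = 0
N=9: Q̂ = -1.1 + 1.1·9 = 8.8; r = 8.8 − 8.8 = 0
|r| > 0.5: N=2 (|r|=1), N=3 (|r|=2), N=4 (|r|=1) → 3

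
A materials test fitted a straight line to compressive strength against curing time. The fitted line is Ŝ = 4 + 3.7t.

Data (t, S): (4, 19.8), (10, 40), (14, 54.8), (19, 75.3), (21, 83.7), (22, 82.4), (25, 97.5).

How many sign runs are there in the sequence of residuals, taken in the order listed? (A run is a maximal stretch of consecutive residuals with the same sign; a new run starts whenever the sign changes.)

t=4: Ŝ = 4 + 3.7·4 = 18.8; r = 19.8 − 18.8 = 1
t=10: Ŝ = 4 + 3.7·10 = 41; r = 40 − 41 = -1
t=14: Ŝ = 4 + 3.7·14 = 55.8; r = 54.8 − 55.8 = -1
t=19: Ŝ = 4 + 3.7·19 = 74.3; r = 75.3 − 74.3 = 1
t=21: Ŝ = 4 + 3.7·21 = 81.7; r = 83.7 − 81.7 = 2
t=22: Ŝ = 4 + 3.7·22 = 85.4; r = 82.4 − 85.4 = -3
t=25: Ŝ = 4 + 3.7·25 = 96.5; r = 97.5 − 96.5 = 1
Signs: + − − + + − +
Runs: +×1, −×2, +×2, −×1, +×1 → 5

5 runs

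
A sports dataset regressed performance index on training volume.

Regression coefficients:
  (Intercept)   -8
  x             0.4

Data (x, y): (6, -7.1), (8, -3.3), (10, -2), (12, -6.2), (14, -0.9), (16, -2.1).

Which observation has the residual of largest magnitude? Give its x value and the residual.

x=6: ŷ = -8 + 0.4·6 = -5.6; e = -7.1 − (-5.6) = -1.5
x=8: ŷ = -8 + 0.4·8 = -4.8; e = -3.3 − (-4.8) = 1.5
x=10: ŷ = -8 + 0.4·10 = -4; e = -2 − (-4) = 2
x=12: ŷ = -8 + 0.4·12 = -3.2; e = -6.2 − (-3.2) = -3
x=14: ŷ = -8 + 0.4·14 = -2.4; e = -0.9 − (-2.4) = 1.5
x=16: ŷ = -8 + 0.4·16 = -1.6; e = -2.1 − (-1.6) = -0.5
Largest |e| is 3 at x = 12, residual -3.

x = 12, e = -3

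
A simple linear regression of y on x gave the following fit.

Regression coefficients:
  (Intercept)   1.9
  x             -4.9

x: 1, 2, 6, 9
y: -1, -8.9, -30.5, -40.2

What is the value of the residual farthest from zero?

r = -3

x=1: ŷ = 1.9 − 4.9·1 = -3; r = -1 − (-3) = 2
x=2: ŷ = 1.9 − 4.9·2 = -7.9; r = -8.9 − (-7.9) = -1
x=6: ŷ = 1.9 − 4.9·6 = -27.5; r = -30.5 − (-27.5) = -3
x=9: ŷ = 1.9 − 4.9·9 = -42.2; r = -40.2 − (-42.2) = 2
Largest |r| is 3 at x = 6, residual -3.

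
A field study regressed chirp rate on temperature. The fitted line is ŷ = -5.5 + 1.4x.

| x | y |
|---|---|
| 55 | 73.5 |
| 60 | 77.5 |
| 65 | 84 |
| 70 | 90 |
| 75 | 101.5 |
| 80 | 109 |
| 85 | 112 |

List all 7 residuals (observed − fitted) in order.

x=55: ŷ = -5.5 + 1.4·55 = 71.5; r = 73.5 − 71.5 = 2
x=60: ŷ = -5.5 + 1.4·60 = 78.5; r = 77.5 − 78.5 = -1
x=65: ŷ = -5.5 + 1.4·65 = 85.5; r = 84 − 85.5 = -1.5
x=70: ŷ = -5.5 + 1.4·70 = 92.5; r = 90 − 92.5 = -2.5
x=75: ŷ = -5.5 + 1.4·75 = 99.5; r = 101.5 − 99.5 = 2
x=80: ŷ = -5.5 + 1.4·80 = 106.5; r = 109 − 106.5 = 2.5
x=85: ŷ = -5.5 + 1.4·85 = 113.5; r = 112 − 113.5 = -1.5

2, -1, -1.5, -2.5, 2, 2.5, -1.5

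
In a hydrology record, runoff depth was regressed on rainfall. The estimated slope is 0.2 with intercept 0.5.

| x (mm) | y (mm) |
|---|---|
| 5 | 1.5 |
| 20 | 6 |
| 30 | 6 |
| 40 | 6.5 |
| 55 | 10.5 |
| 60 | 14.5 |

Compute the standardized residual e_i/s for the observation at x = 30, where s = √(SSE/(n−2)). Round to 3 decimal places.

x=5: ŷ = 0.5 + 0.2·5 = 1.5; e = 1.5 − 1.5 = 0
x=20: ŷ = 0.5 + 0.2·20 = 4.5; e = 6 − 4.5 = 1.5
x=30: ŷ = 0.5 + 0.2·30 = 6.5; e = 6 − 6.5 = -0.5
x=40: ŷ = 0.5 + 0.2·40 = 8.5; e = 6.5 − 8.5 = -2
x=55: ŷ = 0.5 + 0.2·55 = 11.5; e = 10.5 − 11.5 = -1
x=60: ŷ = 0.5 + 0.2·60 = 12.5; e = 14.5 − 12.5 = 2
SSE = 0 + 2.25 + 0.25 + 4 + 1 + 4 = 11.5
s = √(11.5/4) = 1.69558
e/s = -0.5 / 1.69558 = -0.295

-0.295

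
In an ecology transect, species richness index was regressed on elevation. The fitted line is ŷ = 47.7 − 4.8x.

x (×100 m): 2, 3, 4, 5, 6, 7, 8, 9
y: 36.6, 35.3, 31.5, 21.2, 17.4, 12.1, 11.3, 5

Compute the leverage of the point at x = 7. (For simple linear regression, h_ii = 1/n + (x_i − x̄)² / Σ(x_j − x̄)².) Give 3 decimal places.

x̄ = (2 + 3 + 4 + 5 + 6 + 7 + 8 + 9)/8 = 5.5
Σ(x − x̄)² = 12.25 + 6.25 + 2.25 + 0.25 + 0.25 + 2.25 + 6.25 + 12.25 = 42
h = 1/8 + (1.5)²/42 = 0.125 + 0.0535714 = 0.179

h = 0.179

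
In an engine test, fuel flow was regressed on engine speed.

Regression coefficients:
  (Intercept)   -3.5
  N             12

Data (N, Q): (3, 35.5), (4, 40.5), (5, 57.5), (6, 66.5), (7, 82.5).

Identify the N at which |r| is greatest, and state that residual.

N=3: Q̂ = -3.5 + 12·3 = 32.5; r = 35.5 − 32.5 = 3
N=4: Q̂ = -3.5 + 12·4 = 44.5; r = 40.5 − 44.5 = -4
N=5: Q̂ = -3.5 + 12·5 = 56.5; r = 57.5 − 56.5 = 1
N=6: Q̂ = -3.5 + 12·6 = 68.5; r = 66.5 − 68.5 = -2
N=7: Q̂ = -3.5 + 12·7 = 80.5; r = 82.5 − 80.5 = 2
Largest |r| is 4 at N = 4, residual -4.

N = 4, r = -4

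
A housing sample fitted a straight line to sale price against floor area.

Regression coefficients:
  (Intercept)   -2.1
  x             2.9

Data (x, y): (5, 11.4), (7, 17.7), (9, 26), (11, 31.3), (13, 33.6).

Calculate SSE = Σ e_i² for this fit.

SSE = 11.5

x=5: ŷ = -2.1 + 2.9·5 = 12.4; e = 11.4 − 12.4 = -1
x=7: ŷ = -2.1 + 2.9·7 = 18.2; e = 17.7 − 18.2 = -0.5
x=9: ŷ = -2.1 + 2.9·9 = 24; e = 26 − 24 = 2
x=11: ŷ = -2.1 + 2.9·11 = 29.8; e = 31.3 − 29.8 = 1.5
x=13: ŷ = -2.1 + 2.9·13 = 35.6; e = 33.6 − 35.6 = -2
SSE = 1 + 0.25 + 4 + 2.25 + 4 = 11.5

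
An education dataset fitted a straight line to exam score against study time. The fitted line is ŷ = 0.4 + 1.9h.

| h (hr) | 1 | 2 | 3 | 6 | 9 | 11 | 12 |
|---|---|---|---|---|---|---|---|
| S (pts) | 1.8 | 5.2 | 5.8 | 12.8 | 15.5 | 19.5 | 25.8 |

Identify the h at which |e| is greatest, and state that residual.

h=1: ŷ = 0.4 + 1.9·1 = 2.3; e = 1.8 − 2.3 = -0.5
h=2: ŷ = 0.4 + 1.9·2 = 4.2; e = 5.2 − 4.2 = 1
h=3: ŷ = 0.4 + 1.9·3 = 6.1; e = 5.8 − 6.1 = -0.3
h=6: ŷ = 0.4 + 1.9·6 = 11.8; e = 12.8 − 11.8 = 1
h=9: ŷ = 0.4 + 1.9·9 = 17.5; e = 15.5 − 17.5 = -2
h=11: ŷ = 0.4 + 1.9·11 = 21.3; e = 19.5 − 21.3 = -1.8
h=12: ŷ = 0.4 + 1.9·12 = 23.2; e = 25.8 − 23.2 = 2.6
Largest |e| is 2.6 at h = 12, residual 2.6.

h = 12, e = 2.6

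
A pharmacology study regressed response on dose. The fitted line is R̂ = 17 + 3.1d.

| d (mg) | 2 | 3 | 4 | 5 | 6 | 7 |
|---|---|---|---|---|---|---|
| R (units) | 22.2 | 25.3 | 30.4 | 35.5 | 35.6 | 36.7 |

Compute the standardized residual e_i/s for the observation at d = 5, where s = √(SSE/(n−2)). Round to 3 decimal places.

d=2: R̂ = 17 + 3.1·2 = 23.2; e = 22.2 − 23.2 = -1
d=3: R̂ = 17 + 3.1·3 = 26.3; e = 25.3 − 26.3 = -1
d=4: R̂ = 17 + 3.1·4 = 29.4; e = 30.4 − 29.4 = 1
d=5: R̂ = 17 + 3.1·5 = 32.5; e = 35.5 − 32.5 = 3
d=6: R̂ = 17 + 3.1·6 = 35.6; e = 35.6 − 35.6 = 0
d=7: R̂ = 17 + 3.1·7 = 38.7; e = 36.7 − 38.7 = -2
SSE = 1 + 1 + 1 + 9 + 0 + 4 = 16
s = √(16/4) = 2
e/s = 3 / 2 = 1.500

1.500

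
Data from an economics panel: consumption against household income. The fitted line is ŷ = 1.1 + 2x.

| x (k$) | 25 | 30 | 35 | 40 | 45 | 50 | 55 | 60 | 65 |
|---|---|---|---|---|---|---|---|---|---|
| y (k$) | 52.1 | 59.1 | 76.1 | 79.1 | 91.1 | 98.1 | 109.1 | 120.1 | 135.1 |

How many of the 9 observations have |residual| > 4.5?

x=25: ŷ = 1.1 + 2·25 = 51.1; e = 52.1 − 51.1 = 1
x=30: ŷ = 1.1 + 2·30 = 61.1; e = 59.1 − 61.1 = -2
x=35: ŷ = 1.1 + 2·35 = 71.1; e = 76.1 − 71.1 = 5
x=40: ŷ = 1.1 + 2·40 = 81.1; e = 79.1 − 81.1 = -2
x=45: ŷ = 1.1 + 2·45 = 91.1; e = 91.1 − 91.1 = 0
x=50: ŷ = 1.1 + 2·50 = 101.1; e = 98.1 − 101.1 = -3
x=55: ŷ = 1.1 + 2·55 = 111.1; e = 109.1 − 111.1 = -2
x=60: ŷ = 1.1 + 2·60 = 121.1; e = 120.1 − 121.1 = -1
x=65: ŷ = 1.1 + 2·65 = 131.1; e = 135.1 − 131.1 = 4
|e| > 4.5: x=35 (|e|=5) → 1

1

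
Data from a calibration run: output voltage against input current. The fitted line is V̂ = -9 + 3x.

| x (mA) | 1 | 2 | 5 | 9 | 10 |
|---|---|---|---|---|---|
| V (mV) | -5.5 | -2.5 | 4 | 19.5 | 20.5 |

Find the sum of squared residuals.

x=1: V̂ = -9 + 3·1 = -6; r = -5.5 − (-6) = 0.5
x=2: V̂ = -9 + 3·2 = -3; r = -2.5 − (-3) = 0.5
x=5: V̂ = -9 + 3·5 = 6; r = 4 − 6 = -2
x=9: V̂ = -9 + 3·9 = 18; r = 19.5 − 18 = 1.5
x=10: V̂ = -9 + 3·10 = 21; r = 20.5 − 21 = -0.5
SSE = 0.25 + 0.25 + 4 + 2.25 + 0.25 = 7

SSE = 7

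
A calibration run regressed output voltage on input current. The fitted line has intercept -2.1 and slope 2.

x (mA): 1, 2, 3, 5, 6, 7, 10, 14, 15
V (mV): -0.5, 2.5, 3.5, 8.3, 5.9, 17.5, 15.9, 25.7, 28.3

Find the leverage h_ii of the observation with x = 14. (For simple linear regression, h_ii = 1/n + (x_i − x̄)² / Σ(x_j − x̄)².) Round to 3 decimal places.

x̄ = (1 + 2 + 3 + 5 + 6 + 7 + 10 + 14 + 15)/9 = 7
Σ(x − x̄)² = 36 + 25 + 16 + 4 + 1 + 0 + 9 + 49 + 64 = 204
h = 1/9 + (7)²/204 = 0.111111 + 0.240196 = 0.351

h = 0.351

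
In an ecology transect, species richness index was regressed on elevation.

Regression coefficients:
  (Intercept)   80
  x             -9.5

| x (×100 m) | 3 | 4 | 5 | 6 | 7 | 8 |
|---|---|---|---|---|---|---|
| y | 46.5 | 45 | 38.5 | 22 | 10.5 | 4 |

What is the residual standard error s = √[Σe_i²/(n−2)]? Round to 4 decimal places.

x=3: ŷ = 80 − 9.5·3 = 51.5; e = 46.5 − 51.5 = -5
x=4: ŷ = 80 − 9.5·4 = 42; e = 45 − 42 = 3
x=5: ŷ = 80 − 9.5·5 = 32.5; e = 38.5 − 32.5 = 6
x=6: ŷ = 80 − 9.5·6 = 23; e = 22 − 23 = -1
x=7: ŷ = 80 − 9.5·7 = 13.5; e = 10.5 − 13.5 = -3
x=8: ŷ = 80 − 9.5·8 = 4; e = 4 − 4 = 0
SSE = 25 + 9 + 36 + 1 + 9 + 0 = 80
s = √(80/4) = √20 ≈ 4.4721

s = 4.4721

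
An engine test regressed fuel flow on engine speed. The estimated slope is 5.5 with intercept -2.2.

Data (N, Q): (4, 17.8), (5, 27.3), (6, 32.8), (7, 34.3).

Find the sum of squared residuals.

SSE = 16

N=4: ŷ = -2.2 + 5.5·4 = 19.8; r = 17.8 − 19.8 = -2
N=5: ŷ = -2.2 + 5.5·5 = 25.3; r = 27.3 − 25.3 = 2
N=6: ŷ = -2.2 + 5.5·6 = 30.8; r = 32.8 − 30.8 = 2
N=7: ŷ = -2.2 + 5.5·7 = 36.3; r = 34.3 − 36.3 = -2
SSE = 4 + 4 + 4 + 4 = 16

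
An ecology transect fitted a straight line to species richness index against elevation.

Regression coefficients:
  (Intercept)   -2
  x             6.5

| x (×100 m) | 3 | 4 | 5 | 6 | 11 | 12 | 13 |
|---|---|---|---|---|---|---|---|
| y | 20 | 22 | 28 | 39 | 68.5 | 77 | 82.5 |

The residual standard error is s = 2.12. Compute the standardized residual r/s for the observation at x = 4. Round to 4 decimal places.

ŷ = -2 + 6.5·4 = 24
r = 22 − 24 = -2
r/s = -2 / 2.12 = -0.9434

-0.9434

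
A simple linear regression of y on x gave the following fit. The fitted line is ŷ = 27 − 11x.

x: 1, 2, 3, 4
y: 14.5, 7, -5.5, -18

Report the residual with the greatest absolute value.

r = 2

x=1: ŷ = 27 − 11·1 = 16; r = 14.5 − 16 = -1.5
x=2: ŷ = 27 − 11·2 = 5; r = 7 − 5 = 2
x=3: ŷ = 27 − 11·3 = -6; r = -5.5 − (-6) = 0.5
x=4: ŷ = 27 − 11·4 = -17; r = -18 − (-17) = -1
Largest |r| is 2 at x = 2, residual 2.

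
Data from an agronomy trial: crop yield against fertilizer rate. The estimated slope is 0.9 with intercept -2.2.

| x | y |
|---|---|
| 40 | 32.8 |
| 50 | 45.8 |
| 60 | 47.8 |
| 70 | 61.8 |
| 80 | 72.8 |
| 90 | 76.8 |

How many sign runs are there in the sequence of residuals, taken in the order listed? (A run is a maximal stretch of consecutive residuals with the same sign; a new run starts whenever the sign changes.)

x=40: ŷ = -2.2 + 0.9·40 = 33.8; r = 32.8 − 33.8 = -1
x=50: ŷ = -2.2 + 0.9·50 = 42.8; r = 45.8 − 42.8 = 3
x=60: ŷ = -2.2 + 0.9·60 = 51.8; r = 47.8 − 51.8 = -4
x=70: ŷ = -2.2 + 0.9·70 = 60.8; r = 61.8 − 60.8 = 1
x=80: ŷ = -2.2 + 0.9·80 = 69.8; r = 72.8 − 69.8 = 3
x=90: ŷ = -2.2 + 0.9·90 = 78.8; r = 76.8 − 78.8 = -2
Signs: − + − + + −
Runs: −×1, +×1, −×1, +×2, −×1 → 5

5 runs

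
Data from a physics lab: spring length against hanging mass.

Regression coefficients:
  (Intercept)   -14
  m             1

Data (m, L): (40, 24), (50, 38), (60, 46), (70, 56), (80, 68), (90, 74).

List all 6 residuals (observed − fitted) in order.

-2, 2, 0, 0, 2, -2

m=40: ŷ = -14 + 40 = 26; e = 24 − 26 = -2
m=50: ŷ = -14 + 50 = 36; e = 38 − 36 = 2
m=60: ŷ = -14 + 60 = 46; e = 46 − 46 = 0
m=70: ŷ = -14 + 70 = 56; e = 56 − 56 = 0
m=80: ŷ = -14 + 80 = 66; e = 68 − 66 = 2
m=90: ŷ = -14 + 90 = 76; e = 74 − 76 = -2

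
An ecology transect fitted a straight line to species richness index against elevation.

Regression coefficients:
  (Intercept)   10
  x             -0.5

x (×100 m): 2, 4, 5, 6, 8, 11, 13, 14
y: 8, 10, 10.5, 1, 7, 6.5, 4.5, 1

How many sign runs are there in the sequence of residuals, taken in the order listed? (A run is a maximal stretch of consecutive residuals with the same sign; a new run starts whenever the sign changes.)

x=2: ŷ = 10 − 0.5·2 = 9; e = 8 − 9 = -1
x=4: ŷ = 10 − 0.5·4 = 8; e = 10 − 8 = 2
x=5: ŷ = 10 − 0.5·5 = 7.5; e = 10.5 − 7.5 = 3
x=6: ŷ = 10 − 0.5·6 = 7; e = 1 − 7 = -6
x=8: ŷ = 10 − 0.5·8 = 6; e = 7 − 6 = 1
x=11: ŷ = 10 − 0.5·11 = 4.5; e = 6.5 − 4.5 = 2
x=13: ŷ = 10 − 0.5·13 = 3.5; e = 4.5 − 3.5 = 1
x=14: ŷ = 10 − 0.5·14 = 3; e = 1 − 3 = -2
Signs: − + + − + + + −
Runs: −×1, +×2, −×1, +×3, −×1 → 5

5 runs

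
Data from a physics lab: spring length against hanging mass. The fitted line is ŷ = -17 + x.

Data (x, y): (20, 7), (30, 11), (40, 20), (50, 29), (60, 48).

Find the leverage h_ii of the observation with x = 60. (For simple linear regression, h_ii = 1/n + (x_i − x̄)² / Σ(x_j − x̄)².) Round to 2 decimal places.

h = 0.60

x̄ = (20 + 30 + 40 + 50 + 60)/5 = 40
Σ(x − x̄)² = 400 + 100 + 0 + 100 + 400 = 1000
h = 1/5 + (20)²/1000 = 0.2 + 0.4 = 0.60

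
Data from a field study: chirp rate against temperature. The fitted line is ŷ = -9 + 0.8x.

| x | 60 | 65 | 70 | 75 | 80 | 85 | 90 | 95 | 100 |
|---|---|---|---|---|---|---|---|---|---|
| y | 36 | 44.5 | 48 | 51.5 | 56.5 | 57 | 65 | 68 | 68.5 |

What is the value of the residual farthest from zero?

e = -3

x=60: ŷ = -9 + 0.8·60 = 39; e = 36 − 39 = -3
x=65: ŷ = -9 + 0.8·65 = 43; e = 44.5 − 43 = 1.5
x=70: ŷ = -9 + 0.8·70 = 47; e = 48 − 47 = 1
x=75: ŷ = -9 + 0.8·75 = 51; e = 51.5 − 51 = 0.5
x=80: ŷ = -9 + 0.8·80 = 55; e = 56.5 − 55 = 1.5
x=85: ŷ = -9 + 0.8·85 = 59; e = 57 − 59 = -2
x=90: ŷ = -9 + 0.8·90 = 63; e = 65 − 63 = 2
x=95: ŷ = -9 + 0.8·95 = 67; e = 68 − 67 = 1
x=100: ŷ = -9 + 0.8·100 = 71; e = 68.5 − 71 = -2.5
Largest |e| is 3 at x = 60, residual -3.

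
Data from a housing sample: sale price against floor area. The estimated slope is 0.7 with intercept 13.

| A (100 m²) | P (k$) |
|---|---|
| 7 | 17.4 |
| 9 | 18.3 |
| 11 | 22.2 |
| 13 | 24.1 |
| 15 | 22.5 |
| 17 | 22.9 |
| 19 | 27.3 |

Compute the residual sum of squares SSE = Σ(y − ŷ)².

SSE = 13.5

A=7: ŷ = 13 + 0.7·7 = 17.9; e = 17.4 − 17.9 = -0.5
A=9: ŷ = 13 + 0.7·9 = 19.3; e = 18.3 − 19.3 = -1
A=11: ŷ = 13 + 0.7·11 = 20.7; e = 22.2 − 20.7 = 1.5
A=13: ŷ = 13 + 0.7·13 = 22.1; e = 24.1 − 22.1 = 2
A=15: ŷ = 13 + 0.7·15 = 23.5; e = 22.5 − 23.5 = -1
A=17: ŷ = 13 + 0.7·17 = 24.9; e = 22.9 − 24.9 = -2
A=19: ŷ = 13 + 0.7·19 = 26.3; e = 27.3 − 26.3 = 1
SSE = 0.25 + 1 + 2.25 + 4 + 1 + 4 + 1 = 13.5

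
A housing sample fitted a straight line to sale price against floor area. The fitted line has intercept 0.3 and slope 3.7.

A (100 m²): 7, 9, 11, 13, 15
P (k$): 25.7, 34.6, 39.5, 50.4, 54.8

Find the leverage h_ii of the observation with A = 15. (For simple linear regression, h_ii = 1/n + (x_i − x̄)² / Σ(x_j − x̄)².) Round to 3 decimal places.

Ā = (7 + 9 + 11 + 13 + 15)/5 = 11
Σ(A − Ā)² = 16 + 4 + 0 + 4 + 16 = 40
h = 1/5 + (4)²/40 = 0.2 + 0.4 = 0.600

h = 0.600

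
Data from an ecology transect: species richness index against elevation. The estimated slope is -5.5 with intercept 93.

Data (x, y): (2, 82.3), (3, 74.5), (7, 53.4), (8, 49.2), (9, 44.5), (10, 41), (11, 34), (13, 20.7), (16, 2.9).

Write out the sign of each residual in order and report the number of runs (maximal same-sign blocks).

4 runs

x=2: ŷ = 93 − 5.5·2 = 82; r = 82.3 − 82 = 0.3
x=3: ŷ = 93 − 5.5·3 = 76.5; r = 74.5 − 76.5 = -2
x=7: ŷ = 93 − 5.5·7 = 54.5; r = 53.4 − 54.5 = -1.1
x=8: ŷ = 93 − 5.5·8 = 49; r = 49.2 − 49 = 0.2
x=9: ŷ = 93 − 5.5·9 = 43.5; r = 44.5 − 43.5 = 1
x=10: ŷ = 93 − 5.5·10 = 38; r = 41 − 38 = 3
x=11: ŷ = 93 − 5.5·11 = 32.5; r = 34 − 32.5 = 1.5
x=13: ŷ = 93 − 5.5·13 = 21.5; r = 20.7 − 21.5 = -0.8
x=16: ŷ = 93 − 5.5·16 = 5; r = 2.9 − 5 = -2.1
Signs: + − − + + + + − −
Runs: +×1, −×2, +×4, −×2 → 4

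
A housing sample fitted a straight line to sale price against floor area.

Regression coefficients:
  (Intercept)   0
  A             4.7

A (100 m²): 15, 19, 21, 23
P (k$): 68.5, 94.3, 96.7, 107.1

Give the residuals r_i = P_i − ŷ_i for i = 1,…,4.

A=15: ŷ = 4.7·15 = 70.5; r = 68.5 − 70.5 = -2
A=19: ŷ = 4.7·19 = 89.3; r = 94.3 − 89.3 = 5
A=21: ŷ = 4.7·21 = 98.7; r = 96.7 − 98.7 = -2
A=23: ŷ = 4.7·23 = 108.1; r = 107.1 − 108.1 = -1

-2, 5, -2, -1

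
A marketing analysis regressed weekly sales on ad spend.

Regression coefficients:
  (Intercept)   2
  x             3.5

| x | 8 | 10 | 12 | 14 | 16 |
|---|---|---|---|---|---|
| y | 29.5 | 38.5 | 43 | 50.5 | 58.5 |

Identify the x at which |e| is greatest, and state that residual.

x = 10, e = 1.5

x=8: ŷ = 2 + 3.5·8 = 30; e = 29.5 − 30 = -0.5
x=10: ŷ = 2 + 3.5·10 = 37; e = 38.5 − 37 = 1.5
x=12: ŷ = 2 + 3.5·12 = 44; e = 43 − 44 = -1
x=14: ŷ = 2 + 3.5·14 = 51; e = 50.5 − 51 = -0.5
x=16: ŷ = 2 + 3.5·16 = 58; e = 58.5 − 58 = 0.5
Largest |e| is 1.5 at x = 10, residual 1.5.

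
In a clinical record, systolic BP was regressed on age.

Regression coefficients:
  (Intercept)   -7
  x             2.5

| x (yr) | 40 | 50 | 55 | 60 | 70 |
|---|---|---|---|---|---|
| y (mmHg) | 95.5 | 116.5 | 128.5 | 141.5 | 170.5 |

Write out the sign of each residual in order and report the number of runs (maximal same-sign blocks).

x=40: ŷ = -7 + 2.5·40 = 93; r = 95.5 − 93 = 2.5
x=50: ŷ = -7 + 2.5·50 = 118; r = 116.5 − 118 = -1.5
x=55: ŷ = -7 + 2.5·55 = 130.5; r = 128.5 − 130.5 = -2
x=60: ŷ = -7 + 2.5·60 = 143; r = 141.5 − 143 = -1.5
x=70: ŷ = -7 + 2.5·70 = 168; r = 170.5 − 168 = 2.5
Signs: + − − − +
Runs: +×1, −×3, +×1 → 3

3 runs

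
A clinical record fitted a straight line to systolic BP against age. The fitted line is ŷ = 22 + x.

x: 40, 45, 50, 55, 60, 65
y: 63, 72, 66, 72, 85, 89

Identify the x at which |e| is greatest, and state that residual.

x=40: ŷ = 22 + 40 = 62; e = 63 − 62 = 1
x=45: ŷ = 22 + 45 = 67; e = 72 − 67 = 5
x=50: ŷ = 22 + 50 = 72; e = 66 − 72 = -6
x=55: ŷ = 22 + 55 = 77; e = 72 − 77 = -5
x=60: ŷ = 22 + 60 = 82; e = 85 − 82 = 3
x=65: ŷ = 22 + 65 = 87; e = 89 − 87 = 2
Largest |e| is 6 at x = 50, residual -6.

x = 50, e = -6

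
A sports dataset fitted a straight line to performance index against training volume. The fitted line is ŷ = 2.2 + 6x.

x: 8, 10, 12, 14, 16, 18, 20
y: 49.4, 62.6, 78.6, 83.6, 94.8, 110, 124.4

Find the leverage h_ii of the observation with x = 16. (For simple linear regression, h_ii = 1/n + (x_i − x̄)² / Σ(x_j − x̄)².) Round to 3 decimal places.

x̄ = (8 + 10 + 12 + 14 + 16 + 18 + 20)/7 = 14
Σ(x − x̄)² = 36 + 16 + 4 + 0 + 4 + 16 + 36 = 112
h = 1/7 + (2)²/112 = 0.142857 + 0.0357143 = 0.179

h = 0.179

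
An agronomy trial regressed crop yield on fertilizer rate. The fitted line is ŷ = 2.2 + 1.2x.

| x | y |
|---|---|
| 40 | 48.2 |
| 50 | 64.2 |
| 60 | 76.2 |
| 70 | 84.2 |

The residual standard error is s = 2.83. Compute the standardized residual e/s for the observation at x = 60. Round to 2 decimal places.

ŷ = 2.2 + 1.2·60 = 74.2
e = 76.2 − 74.2 = 2
e/s = 2 / 2.83 = 0.71

0.71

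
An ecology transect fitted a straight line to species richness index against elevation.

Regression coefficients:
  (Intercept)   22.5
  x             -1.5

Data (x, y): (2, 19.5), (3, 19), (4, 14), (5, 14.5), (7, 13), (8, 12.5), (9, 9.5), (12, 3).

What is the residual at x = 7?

ŷ = 22.5 − 1.5·7 = 12
e = 13 − 12 = 1

e = 1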